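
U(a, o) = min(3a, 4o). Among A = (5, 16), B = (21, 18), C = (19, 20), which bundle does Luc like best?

Bundle B

Evaluate utility at each bundle:
U(A) = 15.
U(B) = 63.
U(C) = 57.
Highest utility is B, so B ≻ C ≻ A.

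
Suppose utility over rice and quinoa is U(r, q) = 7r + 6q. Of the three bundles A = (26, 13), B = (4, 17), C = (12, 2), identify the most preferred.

Bundle A

Evaluate utility at each bundle:
U(A) = 260.
U(B) = 130.
U(C) = 96.
Highest utility is A, so A ≻ B ≻ C.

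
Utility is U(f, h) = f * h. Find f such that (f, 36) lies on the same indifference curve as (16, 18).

U(16, 18) = 288.
Set U(f, 36) = 288 and solve.
With h = 36: f = 288/36 = 8.
Check: U(8, 36) = 288.

f = 8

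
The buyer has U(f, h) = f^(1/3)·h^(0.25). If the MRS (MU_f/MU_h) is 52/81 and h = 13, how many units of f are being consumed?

MU_f = 1/3·f^(-2/3)·h^(0.25) and MU_h = 0.25·f^(1/3)·h^(-0.75).
MRS = MU_f/MU_h = (4/3)·h/f.
Substitute h = 13: MRS = (52/3)/f. Setting (52/3)/f = 52/81 gives f = (52/3)/(52/81) = 27.

f = 27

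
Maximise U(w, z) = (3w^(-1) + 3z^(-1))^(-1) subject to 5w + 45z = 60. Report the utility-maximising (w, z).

w* = 3, z* = 1

For CES with ρ = -1, MRS = (z/w)^2.
Tangency: set MRS = p_w/p_z = 5/45 = 1/9.
So (z/w)^2 = 1/9; taking the square root, z/w = 1/3, i.e. z = (1/3)·w.
Substitute into the budget 5·w + 45·z = 60: 20·w = 60, so w* = 3 and z* = (1/3)·3 = 1.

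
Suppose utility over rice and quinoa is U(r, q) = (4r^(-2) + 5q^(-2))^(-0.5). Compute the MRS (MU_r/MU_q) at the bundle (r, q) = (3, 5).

For CES with ρ = -2, MRS = (4/5)·(q/r)^3.
At (3, 5): MRS = 100/27.
That is, one extra unit of r is worth 100/27 units of q at the margin.

MRS = 100/27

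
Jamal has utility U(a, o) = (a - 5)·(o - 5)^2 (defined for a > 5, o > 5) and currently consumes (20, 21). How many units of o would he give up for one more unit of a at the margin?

MU_a = (o−5)^2, MU_o = 2·(a−5)·(o−5).
MRS = (1/2)·(o−5)/(a−5).
At (20, 21): MRS = 8/15.
The indifference curve has slope −8/15 at this bundle.

MRS = 8/15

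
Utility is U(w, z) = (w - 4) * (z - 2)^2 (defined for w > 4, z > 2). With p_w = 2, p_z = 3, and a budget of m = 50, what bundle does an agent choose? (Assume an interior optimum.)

MU_w = (z−2)^2, MU_z = 2·(w−4)·(z−2).
MRS = (1/2)·(z−2)/(w−4).
Tangency: set MRS = p_w/p_z = 2/3.
So (1/2)·(z − 2)/(w − 4) = 2/3, i.e. (z − 2) = (4/3)·(w − 4).
Rewrite the budget in excess-of-subsistence terms: 2·(w − 4) + 3·(z − 2) = 50 − 2·4 − 3·2 = 36.
Substituting, 6·(w − 4) = 36, so w − 4 = 6 and w* = 10.
Then z − 2 = (4/3)·6 = 8, so z* = 10.

w* = 10, z* = 10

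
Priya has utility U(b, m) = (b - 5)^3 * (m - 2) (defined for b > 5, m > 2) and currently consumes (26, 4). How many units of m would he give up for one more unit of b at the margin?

MRS = 2/7

MU_b = 3·(b−5)^2·(m−2), MU_m = (b−5)^3.
MRS = (3/1)·(m−2)/(b−5).
At (26, 4): MRS = 2/7.
So at (26, 4) the consumer would give up 2/7 units of m for one more unit of b.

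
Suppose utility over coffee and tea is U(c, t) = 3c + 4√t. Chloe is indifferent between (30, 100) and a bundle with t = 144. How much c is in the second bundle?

c = 82/3

U(30, 100) = 130.
Set U(c, 144) = 130 and solve.
With t = 144: √144 = 12, so 3c = 130 − 4·12 = 82 and c = 82/3.
Check: U(82/3, 144) = 130.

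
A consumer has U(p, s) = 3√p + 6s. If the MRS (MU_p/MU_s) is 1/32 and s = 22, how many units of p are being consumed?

MU_p = 3/(2√p), MU_s = 6.
MRS = 3/(2√p) ÷ 6.
MRS depends only on p: 0.25/√p = 1/32 ⇒ √p = 0.25/(1/32) = 8 ⇒ p = 64.

p = 64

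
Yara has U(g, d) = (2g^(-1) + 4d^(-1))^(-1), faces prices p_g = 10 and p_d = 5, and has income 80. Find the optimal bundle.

g* = 4, d* = 8

For CES with ρ = -1, MRS = (2/4)·(d/g)^2.
Tangency: set MRS = p_g/p_d = 10/5 = 2.
So (d/g)^2 = 4; taking the square root, d/g = 2, i.e. d = 2·g.
Substitute into the budget 10·g + 5·d = 80: 20·g = 80, so g* = 4 and d* = 2·4 = 8.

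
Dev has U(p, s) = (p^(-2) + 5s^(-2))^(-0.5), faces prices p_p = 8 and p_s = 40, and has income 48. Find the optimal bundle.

p* = 1, s* = 1

For CES with ρ = -2, MRS = (1/5)·(s/p)^3.
Tangency: set MRS = p_p/p_s = 8/40 = 0.2.
So (s/p)^3 = 1; taking the cube root, s/p = 1, i.e. s = p.
Substitute into the budget 8·p + 40·s = 48: 48·p = 48, so p* = 1 and s* = 1.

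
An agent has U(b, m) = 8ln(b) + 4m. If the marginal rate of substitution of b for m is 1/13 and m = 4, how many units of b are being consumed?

MU_b = 8/b, MU_m = 4.
MRS = 8/b ÷ 4.
MRS depends only on b: 2/b = 1/13 ⇒ b = 2/(1/13) = 26.

b = 26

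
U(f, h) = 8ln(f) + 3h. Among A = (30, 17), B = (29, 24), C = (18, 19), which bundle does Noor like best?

Bundle B

Evaluate utility at each bundle:
U(A) = 78.210.
U(B) = 98.938.
U(C) = 80.123.
Highest utility is B, so B ≻ C ≻ A.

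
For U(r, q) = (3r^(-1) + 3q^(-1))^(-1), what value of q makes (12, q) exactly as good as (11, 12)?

U depends on (r, q) only through S = 3r^(-1) + 3q^(-1), so equal utility means equal S. At (11, 12): S = 23/44.
With r = 12: 3·12^(-1) = 0.25, so 3q^(-1) = 23/44 − 0.25 = 3/11, i.e. q^(-1) = 1/11.
Hence q = 1/(1/11) = 11.
Check: U(12, 11) = 1.913.

q = 11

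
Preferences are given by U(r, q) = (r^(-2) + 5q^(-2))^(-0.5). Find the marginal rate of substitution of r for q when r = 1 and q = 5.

For CES with ρ = -2, MRS = (1/5)·(q/r)^3.
At (1, 5): MRS = 25.
The indifference curve has slope −25 at this bundle.

MRS = 25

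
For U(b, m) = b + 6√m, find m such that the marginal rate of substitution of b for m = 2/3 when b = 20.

m = 4

MU_b = 1, MU_m = 6/(2√m).
MRS = 1 ÷ (6/(2√m)).
MRS depends only on m: (1/3)·√m = 2/3 ⇒ √m = (2/3)/(1/3) = 2 ⇒ m = 4.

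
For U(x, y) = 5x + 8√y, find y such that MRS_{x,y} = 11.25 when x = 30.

MU_x = 5, MU_y = 8/(2√y).
MRS = 5 ÷ (8/(2√y)).
MRS depends only on y: 1.25·√y = 11.25 ⇒ √y = 11.25/1.25 = 9 ⇒ y = 81.

y = 81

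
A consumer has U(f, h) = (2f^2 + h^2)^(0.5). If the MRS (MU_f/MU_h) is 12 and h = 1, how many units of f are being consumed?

f = 6

For CES with ρ = 2, MRS = (2/1)·(h/f)^(-1).
Setting (2/1)·(1/f)^(-1) = 12 gives (1/f)^(-1) = 6, so 1/f = 1/6 and f = 6.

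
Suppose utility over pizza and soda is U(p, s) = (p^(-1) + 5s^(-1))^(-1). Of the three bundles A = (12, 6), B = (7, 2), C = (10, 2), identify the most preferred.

Evaluate utility at each bundle:
U(A) = 1.091.
U(B) = 0.378.
U(C) = 0.385.
Highest utility is A, so A ≻ C ≻ B.

Bundle A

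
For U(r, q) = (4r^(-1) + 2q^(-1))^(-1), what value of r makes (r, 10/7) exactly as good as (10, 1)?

U depends on (r, q) only through S = 4r^(-1) + 2q^(-1), so equal utility means equal S. At (10, 1): S = 2.4.
With q = 10/7: 2·(10/7)^(-1) = 1.4, so 4r^(-1) = 2.4 − 1.4 = 1, i.e. r^(-1) = 0.25.
Hence r = 1/0.25 = 4.
Check: U(4, 10/7) = 0.4167.

r = 4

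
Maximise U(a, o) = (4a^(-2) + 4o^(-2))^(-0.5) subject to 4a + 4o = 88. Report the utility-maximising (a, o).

For CES with ρ = -2, MRS = (o/a)^3.
Tangency: set MRS = p_a/p_o = 4/4 = 1.
So (o/a)^3 = 1; taking the cube root, o/a = 1, i.e. o = a.
Substitute into the budget 4·a + 4·o = 88: 8·a = 88, so a* = 11 and o* = 11.

a* = 11, o* = 11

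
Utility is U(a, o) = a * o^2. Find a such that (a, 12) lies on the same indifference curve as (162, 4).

a = 18

U(162, 4) = 2592.
Set U(a, 12) = 2592 and solve.
With o = 12: 12^2 = 144, so a = 2592/144 = 18.
Check: U(18, 12) = 2592.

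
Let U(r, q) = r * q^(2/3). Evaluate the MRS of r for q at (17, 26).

MU_r = q^(2/3) and MU_q = 2/3·r·q^(-1/3).
MRS = MU_r/MU_q = (1.5)·q/r.
At (17, 26): MRS = 39/17.
The indifference curve has slope −39/17 at this bundle.

MRS = 39/17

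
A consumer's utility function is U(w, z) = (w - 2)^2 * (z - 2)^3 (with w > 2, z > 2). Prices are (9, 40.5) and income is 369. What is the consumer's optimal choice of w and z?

MU_w = 2·(w−2)·(z−2)^3, MU_z = 3·(w−2)^2·(z−2)^2.
MRS = (2/3)·(z−2)/(w−2).
Tangency: set MRS = p_w/p_z = 9/40.5 = 2/9.
So (2/3)·(z − 2)/(w − 2) = 2/9, i.e. (z − 2) = (1/3)·(w − 2).
Rewrite the budget in excess-of-subsistence terms: 9·(w − 2) + 40.5·(z − 2) = 369 − 9·2 − 40.5·2 = 270.
Substituting, 22.5·(w − 2) = 270, so w − 2 = 12 and w* = 14.
Then z − 2 = (1/3)·12 = 4, so z* = 6.

w* = 14, z* = 6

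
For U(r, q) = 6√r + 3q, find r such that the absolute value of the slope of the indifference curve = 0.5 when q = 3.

MU_r = 6/(2√r), MU_q = 3.
MRS = 6/(2√r) ÷ 3.
MRS depends only on r: 1/√r = 0.5 ⇒ √r = 1/0.5 = 2 ⇒ r = 4.

r = 4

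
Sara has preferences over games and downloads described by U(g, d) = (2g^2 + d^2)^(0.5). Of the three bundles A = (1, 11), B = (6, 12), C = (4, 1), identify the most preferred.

Evaluate utility at each bundle:
U(A) = 11.091.
U(B) = 14.697.
U(C) = 5.745.
Highest utility is B, so B ≻ A ≻ C.

Bundle B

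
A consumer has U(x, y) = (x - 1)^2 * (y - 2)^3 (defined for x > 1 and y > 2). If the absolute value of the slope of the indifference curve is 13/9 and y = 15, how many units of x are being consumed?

MU_x = 2·(x−1)·(y−2)^3, MU_y = 3·(x−1)^2·(y−2)^2.
MRS = (2/3)·(y−2)/(x−1).
Substitute y = 15: MRS = (26/3)/(x − 1). Setting this equal to 13/9 gives x − 1 = (26/3)/(13/9) = 6, so x = 7.

x = 7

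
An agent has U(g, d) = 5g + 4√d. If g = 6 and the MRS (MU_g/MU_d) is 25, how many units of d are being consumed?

d = 100

MU_g = 5, MU_d = 4/(2√d).
MRS = 5 ÷ (4/(2√d)).
MRS depends only on d: 2.5·√d = 25 ⇒ √d = 25/2.5 = 10 ⇒ d = 100.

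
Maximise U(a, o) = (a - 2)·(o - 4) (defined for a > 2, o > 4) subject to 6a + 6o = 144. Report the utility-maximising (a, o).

a* = 11, o* = 13

MU_a = (o−4), MU_o = (a−2).
MRS = (o−4)/(a−2).
Tangency: set MRS = p_a/p_o = 6/6 = 1.
So (o − 4)/(a − 2) = 1, i.e. (o − 4) = (a − 2).
Rewrite the budget in excess-of-subsistence terms: 6·(a − 2) + 6·(o − 4) = 144 − 6·2 − 6·4 = 108.
Substituting, 12·(a − 2) = 108, so a − 2 = 9 and a* = 11.
Then o − 4 = 9, so o* = 13.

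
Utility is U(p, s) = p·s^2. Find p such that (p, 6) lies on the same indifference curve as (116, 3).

p = 29

U(116, 3) = 1044.
Set U(p, 6) = 1044 and solve.
With s = 6: 6^2 = 36, so p = 1044/36 = 29.
Check: U(29, 6) = 1044.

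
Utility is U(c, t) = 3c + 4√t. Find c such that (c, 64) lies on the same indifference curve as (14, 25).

U(14, 25) = 62.
Set U(c, 64) = 62 and solve.
With t = 64: √64 = 8, so 3c = 62 − 4·8 = 30 and c = 10.
Check: U(10, 64) = 62.

c = 10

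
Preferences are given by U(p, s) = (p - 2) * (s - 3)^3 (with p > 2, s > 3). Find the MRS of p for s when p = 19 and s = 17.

MU_p = (s−3)^3, MU_s = 3·(p−2)·(s−3)^2.
MRS = (1/3)·(s−3)/(p−2).
At (19, 17): MRS = 14/51.
So at (19, 17) the consumer would give up 14/51 units of s for one more unit of p.

MRS = 14/51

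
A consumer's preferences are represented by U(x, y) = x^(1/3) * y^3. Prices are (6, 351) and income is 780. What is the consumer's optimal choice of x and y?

MU_x = 1/3·x^(-2/3)·y^3 and MU_y = 3·x^(1/3)·y^2.
MRS = MU_x/MU_y = (1/9)·y/x.
Tangency: set MRS = p_x/p_y = 6/351 = 2/117.
So (1/9)·y/x = 2/117, i.e. y = (2/13)·x.
Substitute into the budget 6·x + 351·y = 780: 60·x = 780, so x* = 13.
Then y* = (2/13)·13 = 2.

x* = 13, y* = 2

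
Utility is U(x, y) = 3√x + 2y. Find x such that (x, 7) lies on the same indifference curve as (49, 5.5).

U(49, 5.5) = 32.
Set U(x, 7) = 32 and solve.
With y = 7: 3√x = 32 − 2·7 = 18, so √x = 6 and x = 36.
Check: U(36, 7) = 32.

x = 36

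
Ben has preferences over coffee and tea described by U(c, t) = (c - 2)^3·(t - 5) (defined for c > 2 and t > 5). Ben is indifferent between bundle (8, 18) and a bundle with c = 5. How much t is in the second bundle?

U(8, 18) = 2808.
Set U(5, t) = 2808 and solve.
With c = 5: (5 − 2)^3 = 27, so (t − 5) = 2808/27 = 104.
So t = 5 + 104 = 109.
Check: U(5, 109) = 2808.

t = 109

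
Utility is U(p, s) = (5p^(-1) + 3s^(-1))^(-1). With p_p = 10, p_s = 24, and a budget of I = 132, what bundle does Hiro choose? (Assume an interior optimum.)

For CES with ρ = -1, MRS = (5/3)·(s/p)^2.
Tangency: set MRS = p_p/p_s = 10/24 = 5/12.
So (s/p)^2 = 0.25; taking the square root, s/p = 0.5, i.e. s = 0.5·p.
Substitute into the budget 10·p + 24·s = 132: 22·p = 132, so p* = 6 and s* = 0.5·6 = 3.

p* = 6, s* = 3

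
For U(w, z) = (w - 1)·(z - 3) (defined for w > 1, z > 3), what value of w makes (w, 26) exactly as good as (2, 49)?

U(2, 49) = 46.
Set U(w, 26) = 46 and solve.
With z = 26: (26 − 3) = 23, so (w − 1) = 46/23 = 2.
So w = 1 + 2 = 3.
Check: U(3, 26) = 46.

w = 3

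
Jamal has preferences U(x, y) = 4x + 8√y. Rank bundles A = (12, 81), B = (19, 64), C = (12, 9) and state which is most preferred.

Bundle B

Evaluate utility at each bundle:
U(A) = 120.000.
U(B) = 140.000.
U(C) = 72.000.
Highest utility is B, so B ≻ A ≻ C.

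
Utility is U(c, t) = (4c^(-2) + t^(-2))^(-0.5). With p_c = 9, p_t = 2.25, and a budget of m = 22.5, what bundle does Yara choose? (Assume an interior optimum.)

For CES with ρ = -2, MRS = (4/1)·(t/c)^3.
Tangency: set MRS = p_c/p_t = 9/2.25 = 4.
So (t/c)^3 = 1; taking the cube root, t/c = 1, i.e. t = c.
Substitute into the budget 9·c + 2.25·t = 22.5: 11.25·c = 22.5, so c* = 2 and t* = 2.

c* = 2, t* = 2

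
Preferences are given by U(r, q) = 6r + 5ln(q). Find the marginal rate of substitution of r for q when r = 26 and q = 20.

MRS = 24

MU_r = 6, MU_q = 5/q.
MRS = 6 ÷ (5/q).
At (26, 20): MRS = 24.
That is, one extra unit of r is worth 24 units of q at the margin.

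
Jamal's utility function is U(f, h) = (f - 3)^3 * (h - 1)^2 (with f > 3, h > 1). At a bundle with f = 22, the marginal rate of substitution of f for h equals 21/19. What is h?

h = 15

MU_f = 3·(f−3)^2·(h−1)^2, MU_h = 2·(f−3)^3·(h−1).
MRS = (3/2)·(h−1)/(f−3).
Substitute f = 22: MRS = (h − 1)/(38/3). Setting this equal to 21/19 gives h − 1 = (21/19)·(38/3) = 14, so h = 15.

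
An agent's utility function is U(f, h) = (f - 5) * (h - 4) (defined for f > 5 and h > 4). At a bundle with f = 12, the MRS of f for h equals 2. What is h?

h = 18

MU_f = (h−4), MU_h = (f−5).
MRS = (h−4)/(f−5).
Substitute f = 12: MRS = (h − 4)/7. Setting this equal to 2 gives h − 4 = 2·7 = 14, so h = 18.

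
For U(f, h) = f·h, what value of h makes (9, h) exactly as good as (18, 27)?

h = 54

U(18, 27) = 486.
Set U(9, h) = 486 and solve.
With f = 9: h = 486/9 = 54.
Check: U(9, 54) = 486.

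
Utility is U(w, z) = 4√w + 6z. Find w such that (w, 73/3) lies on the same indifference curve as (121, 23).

w = 81

U(121, 23) = 182.
Set U(w, 73/3) = 182 and solve.
With z = 73/3: 4√w = 182 − 6·73/3 = 36, so √w = 9 and w = 81.
Check: U(81, 73/3) = 182.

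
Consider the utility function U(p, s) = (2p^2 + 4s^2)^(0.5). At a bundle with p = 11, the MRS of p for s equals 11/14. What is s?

s = 7

For CES with ρ = 2, MRS = (2/4)·(s/p)^(-1).
Setting (2/4)·(s/11)^(-1) = 11/14 gives (s/11)^(-1) = 11/7, so s/11 = 7/11 and s = 7.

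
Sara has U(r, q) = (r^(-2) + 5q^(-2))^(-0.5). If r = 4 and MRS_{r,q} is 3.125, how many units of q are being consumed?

For CES with ρ = -2, MRS = (1/5)·(q/r)^3.
Setting (1/5)·(q/4)^3 = 3.125 gives (q/4)^3 = 15.625, so q/4 = 2.5 and q = 10.

q = 10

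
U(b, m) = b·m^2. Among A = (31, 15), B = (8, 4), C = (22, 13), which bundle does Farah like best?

Bundle A

Evaluate utility at each bundle:
U(A) = 6975.
U(B) = 128.
U(C) = 3718.
Highest utility is A, so A ≻ C ≻ B.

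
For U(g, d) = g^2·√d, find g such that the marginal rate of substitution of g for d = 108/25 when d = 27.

g = 25

MU_g = 2·g·√d and MU_d = 0.5·g^2·d^(-0.5).
MRS = MU_g/MU_d = (4)·d/g.
Substitute d = 27: MRS = 108/g. Setting 108/g = 108/25 gives g = 108/(108/25) = 25.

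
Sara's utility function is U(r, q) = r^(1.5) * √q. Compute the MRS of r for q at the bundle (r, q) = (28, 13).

MU_r = 1.5·√r·√q and MU_q = 0.5·r^(1.5)·q^(-0.5).
MRS = MU_r/MU_q = (3)·q/r.
At (28, 13): MRS = 39/28.
The indifference curve has slope −39/28 at this bundle.

MRS = 39/28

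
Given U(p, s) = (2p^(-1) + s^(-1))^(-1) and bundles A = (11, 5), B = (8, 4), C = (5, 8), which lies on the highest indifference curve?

Evaluate utility at each bundle:
U(A) = 2.619.
U(B) = 2.000.
U(C) = 1.905.
Highest utility is A, so A ≻ B ≻ C.

Bundle A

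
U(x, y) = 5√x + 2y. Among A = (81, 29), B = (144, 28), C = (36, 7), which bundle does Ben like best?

Bundle B

Evaluate utility at each bundle:
U(A) = 103.000.
U(B) = 116.000.
U(C) = 44.000.
Highest utility is B, so B ≻ A ≻ C.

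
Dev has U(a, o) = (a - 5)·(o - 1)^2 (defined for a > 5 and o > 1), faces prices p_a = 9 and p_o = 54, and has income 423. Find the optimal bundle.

MU_a = (o−1)^2, MU_o = 2·(a−5)·(o−1).
MRS = (1/2)·(o−1)/(a−5).
Tangency: set MRS = p_a/p_o = 9/54 = 1/6.
So (1/2)·(o − 1)/(a − 5) = 1/6, i.e. (o − 1) = (1/3)·(a − 5).
Rewrite the budget in excess-of-subsistence terms: 9·(a − 5) + 54·(o − 1) = 423 − 9·5 − 54·1 = 324.
Substituting, 27·(a − 5) = 324, so a − 5 = 12 and a* = 17.
Then o − 1 = (1/3)·12 = 4, so o* = 5.

a* = 17, o* = 5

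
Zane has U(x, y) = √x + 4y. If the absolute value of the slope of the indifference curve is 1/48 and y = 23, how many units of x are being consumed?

x = 36

MU_x = 1/(2√x), MU_y = 4.
MRS = 1/(2√x) ÷ 4.
MRS depends only on x: 0.125/√x = 1/48 ⇒ √x = 0.125/(1/48) = 6 ⇒ x = 36.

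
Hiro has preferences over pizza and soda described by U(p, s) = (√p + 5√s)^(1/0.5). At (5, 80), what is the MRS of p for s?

For CES with ρ = 0.5, MRS = (1/5)·√(s/p).
At (5, 80): MRS = 0.8.
So at (5, 80) the consumer would give up 0.8 units of s for one more unit of p.

MRS = 0.8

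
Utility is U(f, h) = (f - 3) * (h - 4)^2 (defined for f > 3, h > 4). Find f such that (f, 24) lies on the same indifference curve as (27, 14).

U(27, 14) = 2400.
Set U(f, 24) = 2400 and solve.
With h = 24: (24 − 4)^2 = 400, so (f − 3) = 2400/400 = 6.
So f = 3 + 6 = 9.
Check: U(9, 24) = 2400.

f = 9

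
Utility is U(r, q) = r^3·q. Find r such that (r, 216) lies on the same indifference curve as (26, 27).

U(26, 27) = 474552.
Set U(r, 216) = 474552 and solve.
With q = 216: r^3 = 474552/216 = 2197; taking the cube root, r = 13.
Check: U(13, 216) = 474552.

r = 13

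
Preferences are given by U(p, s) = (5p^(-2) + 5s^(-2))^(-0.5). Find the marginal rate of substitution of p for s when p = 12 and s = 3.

MRS = 1/64

For CES with ρ = -2, MRS = (s/p)^3.
At (12, 3): MRS = 1/64.
That is, one extra unit of p is worth 1/64 units of s at the margin.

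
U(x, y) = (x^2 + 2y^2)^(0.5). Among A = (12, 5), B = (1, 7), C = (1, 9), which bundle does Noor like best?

Evaluate utility at each bundle:
U(A) = 13.928.
U(B) = 9.950.
U(C) = 12.767.
Highest utility is A, so A ≻ C ≻ B.

Bundle A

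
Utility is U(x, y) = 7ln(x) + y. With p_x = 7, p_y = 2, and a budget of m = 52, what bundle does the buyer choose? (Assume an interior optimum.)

x* = 2, y* = 19

MU_x = 7/x, MU_y = 1.
MRS = 7/x ÷ 1.
Tangency: set MRS = p_x/p_y = 7/2 = 3.5.
MRS depends only on x: 7/x = 3.5 ⇒ x* = 7/3.5 = 2.
From the budget, 2·y = 52 − 7·2 = 38, so y* = 19.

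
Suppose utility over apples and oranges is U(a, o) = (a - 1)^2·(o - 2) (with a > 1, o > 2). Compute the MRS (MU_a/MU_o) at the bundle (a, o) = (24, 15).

MU_a = 2·(a−1)·(o−2), MU_o = (a−1)^2.
MRS = (2/1)·(o−2)/(a−1).
At (24, 15): MRS = 26/23.
So at (24, 15) the consumer would give up 26/23 units of o for one more unit of a.

MRS = 26/23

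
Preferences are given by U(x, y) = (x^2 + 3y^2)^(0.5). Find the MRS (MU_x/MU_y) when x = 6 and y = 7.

For CES with ρ = 2, MRS = (1/3)·(y/x)^(-1).
At (6, 7): MRS = 2/7.
The indifference curve has slope −2/7 at this bundle.

MRS = 2/7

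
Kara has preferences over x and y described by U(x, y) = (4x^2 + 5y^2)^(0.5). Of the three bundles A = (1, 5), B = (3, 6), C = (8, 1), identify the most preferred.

Evaluate utility at each bundle:
U(A) = 11.358.
U(B) = 14.697.
U(C) = 16.155.
Highest utility is C, so C ≻ B ≻ A.

Bundle C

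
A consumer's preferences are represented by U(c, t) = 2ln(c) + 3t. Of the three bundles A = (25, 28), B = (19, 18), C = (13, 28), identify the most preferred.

Evaluate utility at each bundle:
U(A) = 90.438.
U(B) = 59.889.
U(C) = 89.130.
Highest utility is A, so A ≻ C ≻ B.

Bundle A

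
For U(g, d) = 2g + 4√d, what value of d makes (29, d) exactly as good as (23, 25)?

d = 4

U(23, 25) = 66.
Set U(29, d) = 66 and solve.
With g = 29: 4√d = 66 − 2·29 = 8, so √d = 2 and d = 4.
Check: U(29, 4) = 66.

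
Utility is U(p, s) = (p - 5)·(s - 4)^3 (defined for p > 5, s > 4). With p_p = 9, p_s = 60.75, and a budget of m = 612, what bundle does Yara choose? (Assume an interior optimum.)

MU_p = (s−4)^3, MU_s = 3·(p−5)·(s−4)^2.
MRS = (1/3)·(s−4)/(p−5).
Tangency: set MRS = p_p/p_s = 9/60.75 = 4/27.
So (1/3)·(s − 4)/(p − 5) = 4/27, i.e. (s − 4) = (4/9)·(p − 5).
Rewrite the budget in excess-of-subsistence terms: 9·(p − 5) + 60.75·(s − 4) = 612 − 9·5 − 60.75·4 = 324.
Substituting, 36·(p − 5) = 324, so p − 5 = 9 and p* = 14.
Then s − 4 = (4/9)·9 = 4, so s* = 8.

p* = 14, s* = 8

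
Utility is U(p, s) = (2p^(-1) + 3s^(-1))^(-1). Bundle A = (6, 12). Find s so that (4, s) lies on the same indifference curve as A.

U depends on (p, s) only through S = 2p^(-1) + 3s^(-1), so equal utility means equal S. At (6, 12): S = 7/12.
With p = 4: 2·4^(-1) = 0.5, so 3s^(-1) = 7/12 − 0.5 = 1/12, i.e. s^(-1) = 1/36.
Hence s = 1/(1/36) = 36.
Check: U(4, 36) = 1.7143.

s = 36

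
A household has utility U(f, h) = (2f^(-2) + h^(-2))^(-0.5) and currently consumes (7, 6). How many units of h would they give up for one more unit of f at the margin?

MRS = 432/343

For CES with ρ = -2, MRS = (2/1)·(h/f)^3.
At (7, 6): MRS = 432/343.
So at (7, 6) the consumer would give up 432/343 units of h for one more unit of f.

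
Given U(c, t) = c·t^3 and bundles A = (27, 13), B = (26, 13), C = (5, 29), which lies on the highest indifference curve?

Bundle C

Evaluate utility at each bundle:
U(A) = 59319.
U(B) = 57122.
U(C) = 121945.
Highest utility is C, so C ≻ A ≻ B.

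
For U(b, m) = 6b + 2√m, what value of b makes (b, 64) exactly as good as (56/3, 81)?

U(56/3, 81) = 130.
Set U(b, 64) = 130 and solve.
With m = 64: √64 = 8, so 6b = 130 − 2·8 = 114 and b = 19.
Check: U(19, 64) = 130.

b = 19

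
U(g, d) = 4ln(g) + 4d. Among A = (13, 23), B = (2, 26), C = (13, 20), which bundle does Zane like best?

Bundle B

Evaluate utility at each bundle:
U(A) = 102.260.
U(B) = 106.773.
U(C) = 90.260.
Highest utility is B, so B ≻ A ≻ C.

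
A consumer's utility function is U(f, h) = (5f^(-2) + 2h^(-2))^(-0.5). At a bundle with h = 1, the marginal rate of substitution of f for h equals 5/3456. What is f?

For CES with ρ = -2, MRS = (5/2)·(h/f)^3.
Setting (5/2)·(1/f)^3 = 5/3456 gives (1/f)^3 = 1/1728, so 1/f = 1/12 and f = 12.

f = 12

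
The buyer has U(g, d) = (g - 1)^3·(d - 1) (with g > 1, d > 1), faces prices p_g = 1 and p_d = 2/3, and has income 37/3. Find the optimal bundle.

g* = 9, d* = 5

MU_g = 3·(g−1)^2·(d−1), MU_d = (g−1)^3.
MRS = (3/1)·(d−1)/(g−1).
Tangency: set MRS = p_g/p_d = 1/(2/3) = 1.5.
So (3/1)·(d − 1)/(g − 1) = 1.5, i.e. (d − 1) = 0.5·(g − 1).
Rewrite the budget in excess-of-subsistence terms: 1·(g − 1) + (2/3)·(d − 1) = 37/3 − 1·1 − (2/3)·1 = 32/3.
Substituting, (4/3)·(g − 1) = 32/3, so g − 1 = 8 and g* = 9.
Then d − 1 = 0.5·8 = 4, so d* = 5.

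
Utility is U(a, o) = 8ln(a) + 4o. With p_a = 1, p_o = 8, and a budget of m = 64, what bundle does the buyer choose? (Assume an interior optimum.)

a* = 16, o* = 6

MU_a = 8/a, MU_o = 4.
MRS = 8/a ÷ 4.
Tangency: set MRS = p_a/p_o = 1/8 = 0.125.
MRS depends only on a: 2/a = 0.125 ⇒ a* = 2/0.125 = 16.
From the budget, 8·o = 64 − 1·16 = 48, so o* = 6.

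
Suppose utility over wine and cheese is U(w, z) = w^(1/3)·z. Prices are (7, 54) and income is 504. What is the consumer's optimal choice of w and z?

w* = 18, z* = 7

MU_w = 1/3·w^(-2/3)·z and MU_z = w^(1/3).
MRS = MU_w/MU_z = (1/3)·z/w.
Tangency: set MRS = p_w/p_z = 7/54.
So (1/3)·z/w = 7/54, i.e. z = (7/18)·w.
Substitute into the budget 7·w + 54·z = 504: 28·w = 504, so w* = 18.
Then z* = (7/18)·18 = 7.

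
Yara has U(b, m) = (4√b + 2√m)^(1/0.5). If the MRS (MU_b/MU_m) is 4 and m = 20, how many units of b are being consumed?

b = 5

For CES with ρ = 0.5, MRS = (4/2)·√(m/b).
Setting (4/2)·√(20/b) = 4 gives √(20/b) = 2, so 20/b = 4 and b = 5.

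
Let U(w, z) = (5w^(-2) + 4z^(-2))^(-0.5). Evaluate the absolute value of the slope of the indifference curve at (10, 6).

MRS = 27/100

For CES with ρ = -2, MRS = (5/4)·(z/w)^3.
At (10, 6): MRS = 27/100.
The indifference curve has slope −27/100 at this bundle.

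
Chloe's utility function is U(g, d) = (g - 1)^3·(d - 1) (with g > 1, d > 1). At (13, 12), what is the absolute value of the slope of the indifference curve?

MU_g = 3·(g−1)^2·(d−1), MU_d = (g−1)^3.
MRS = (3/1)·(d−1)/(g−1).
At (13, 12): MRS = 2.75.
The indifference curve has slope −2.75 at this bundle.

MRS = 2.75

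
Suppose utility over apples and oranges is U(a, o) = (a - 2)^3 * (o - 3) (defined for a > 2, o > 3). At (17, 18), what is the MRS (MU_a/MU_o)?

MU_a = 3·(a−2)^2·(o−3), MU_o = (a−2)^3.
MRS = (3/1)·(o−3)/(a−2).
At (17, 18): MRS = 3.
The indifference curve has slope −3 at this bundle.

MRS = 3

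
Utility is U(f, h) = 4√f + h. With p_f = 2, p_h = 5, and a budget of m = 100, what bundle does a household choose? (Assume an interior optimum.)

MU_f = 4/(2√f), MU_h = 1.
MRS = 4/(2√f) ÷ 1.
Tangency: set MRS = p_f/p_h = 2/5 = 0.4.
MRS depends only on f: 2/√f = 0.4 ⇒ √f = 2/0.4 = 5 ⇒ f* = 25.
From the budget, 5·h = 100 − 2·25 = 50, so h* = 10.

f* = 25, h* = 10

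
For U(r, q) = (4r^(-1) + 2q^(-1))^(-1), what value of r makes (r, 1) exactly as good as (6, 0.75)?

U depends on (r, q) only through S = 4r^(-1) + 2q^(-1), so equal utility means equal S. At (6, 0.75): S = 10/3.
With q = 1: 2·1^(-1) = 2, so 4r^(-1) = 10/3 − 2 = 4/3, i.e. r^(-1) = 1/3.
Hence r = 1/(1/3) = 3.
Check: U(3, 1) = 0.3.

r = 3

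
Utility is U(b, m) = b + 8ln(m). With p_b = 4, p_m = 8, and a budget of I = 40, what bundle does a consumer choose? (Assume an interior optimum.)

MU_b = 1, MU_m = 8/m.
MRS = 1 ÷ (8/m).
Tangency: set MRS = p_b/p_m = 4/8 = 0.5.
MRS depends only on m: 0.125·m = 0.5 ⇒ m* = 0.5/0.125 = 4.
From the budget, 4·b = 40 − 8·4 = 8, so b* = 2.

b* = 2, m* = 4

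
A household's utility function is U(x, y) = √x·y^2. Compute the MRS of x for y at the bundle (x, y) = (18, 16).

MRS = 2/9

MU_x = 0.5·x^(-0.5)·y^2 and MU_y = 2·√x·y.
MRS = MU_x/MU_y = (0.25)·y/x.
At (18, 16): MRS = 2/9.
The indifference curve has slope −2/9 at this bundle.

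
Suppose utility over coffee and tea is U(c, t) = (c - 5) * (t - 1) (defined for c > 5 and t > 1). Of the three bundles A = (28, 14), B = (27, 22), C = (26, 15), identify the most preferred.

Bundle B

Evaluate utility at each bundle:
U(A) = 299.
U(B) = 462.
U(C) = 294.
Highest utility is B, so B ≻ A ≻ C.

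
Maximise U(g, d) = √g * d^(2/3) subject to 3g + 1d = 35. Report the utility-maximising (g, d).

g* = 5, d* = 20

MU_g = 0.5·g^(-0.5)·d^(2/3) and MU_d = 2/3·√g·d^(-1/3).
MRS = MU_g/MU_d = (0.75)·d/g.
Tangency: set MRS = p_g/p_d = 3/1 = 3.
So (0.75)·d/g = 3, i.e. d = 4·g.
Substitute into the budget 3·g + 1·d = 35: 7·g = 35, so g* = 5.
Then d* = 4·5 = 20.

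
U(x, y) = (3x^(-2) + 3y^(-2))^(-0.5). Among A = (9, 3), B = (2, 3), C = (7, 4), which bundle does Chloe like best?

Evaluate utility at each bundle:
U(A) = 1.643.
U(B) = 0.961.
U(C) = 2.005.
Highest utility is C, so C ≻ A ≻ B.

Bundle C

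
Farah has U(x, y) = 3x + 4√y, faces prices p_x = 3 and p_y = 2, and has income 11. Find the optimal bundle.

x* = 3, y* = 1

MU_x = 3, MU_y = 4/(2√y).
MRS = 3 ÷ (4/(2√y)).
Tangency: set MRS = p_x/p_y = 3/2 = 1.5.
MRS depends only on y: 1.5·√y = 1.5 ⇒ √y = 1.5/1.5 = 1 ⇒ y* = 1.
From the budget, 3·x = 11 − 2·1 = 9, so x* = 3.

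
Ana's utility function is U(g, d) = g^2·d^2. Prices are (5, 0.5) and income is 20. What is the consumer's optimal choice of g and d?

MU_g = 2·g·d^2 and MU_d = 2·g^2·d.
MRS = MU_g/MU_d = d/g.
Tangency: set MRS = p_g/p_d = 5/0.5 = 10.
So d/g = 10, i.e. d = 10·g.
Substitute into the budget 5·g + 0.5·d = 20: 10·g = 20, so g* = 2.
Then d* = 10·2 = 20.

g* = 2, d* = 20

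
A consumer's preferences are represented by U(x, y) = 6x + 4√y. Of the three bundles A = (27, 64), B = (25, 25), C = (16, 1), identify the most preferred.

Evaluate utility at each bundle:
U(A) = 194.000.
U(B) = 170.000.
U(C) = 100.000.
Highest utility is A, so A ≻ B ≻ C.

Bundle A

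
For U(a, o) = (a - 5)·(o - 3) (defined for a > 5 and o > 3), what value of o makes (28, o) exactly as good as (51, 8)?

U(51, 8) = 230.
Set U(28, o) = 230 and solve.
With a = 28: (28 − 5) = 23, so (o − 3) = 230/23 = 10.
So o = 3 + 10 = 13.
Check: U(28, 13) = 230.

o = 13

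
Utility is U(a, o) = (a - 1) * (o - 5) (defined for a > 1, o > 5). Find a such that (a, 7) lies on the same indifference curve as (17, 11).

a = 49

U(17, 11) = 96.
Set U(a, 7) = 96 and solve.
With o = 7: (7 − 5) = 2, so (a − 1) = 96/2 = 48.
So a = 1 + 48 = 49.
Check: U(49, 7) = 96.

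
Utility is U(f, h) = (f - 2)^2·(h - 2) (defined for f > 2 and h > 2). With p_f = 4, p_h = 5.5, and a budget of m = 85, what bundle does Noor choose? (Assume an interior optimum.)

f* = 13, h* = 6

MU_f = 2·(f−2)·(h−2), MU_h = (f−2)^2.
MRS = (2/1)·(h−2)/(f−2).
Tangency: set MRS = p_f/p_h = 4/5.5 = 8/11.
So (2/1)·(h − 2)/(f − 2) = 8/11, i.e. (h − 2) = (4/11)·(f − 2).
Rewrite the budget in excess-of-subsistence terms: 4·(f − 2) + 5.5·(h − 2) = 85 − 4·2 − 5.5·2 = 66.
Substituting, 6·(f − 2) = 66, so f − 2 = 11 and f* = 13.
Then h − 2 = (4/11)·11 = 4, so h* = 6.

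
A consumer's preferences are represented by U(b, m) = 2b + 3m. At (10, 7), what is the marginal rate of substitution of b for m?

MU_b = 2, MU_m = 3, so MRS = 2/3 at every bundle.
At (10, 7): MRS = 2/3.
That is, one extra unit of b is worth 2/3 units of m at the margin.

MRS = 2/3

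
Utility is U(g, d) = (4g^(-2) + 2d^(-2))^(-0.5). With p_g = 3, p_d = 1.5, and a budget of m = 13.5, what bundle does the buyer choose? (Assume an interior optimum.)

For CES with ρ = -2, MRS = (4/2)·(d/g)^3.
Tangency: set MRS = p_g/p_d = 3/1.5 = 2.
So (d/g)^3 = 1; taking the cube root, d/g = 1, i.e. d = g.
Substitute into the budget 3·g + 1.5·d = 13.5: 4.5·g = 13.5, so g* = 3 and d* = 3.

g* = 3, d* = 3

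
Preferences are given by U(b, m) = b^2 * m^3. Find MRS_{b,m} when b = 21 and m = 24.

MU_b = 2·b·m^3 and MU_m = 3·b^2·m^2.
MRS = MU_b/MU_m = (2/3)·m/b.
At (21, 24): MRS = 16/21.
So at (21, 24) the consumer would give up 16/21 units of m for one more unit of b.

MRS = 16/21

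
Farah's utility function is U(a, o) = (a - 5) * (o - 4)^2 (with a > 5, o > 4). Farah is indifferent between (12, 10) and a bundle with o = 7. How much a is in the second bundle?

U(12, 10) = 252.
Set U(a, 7) = 252 and solve.
With o = 7: (7 − 4)^2 = 9, so (a − 5) = 252/9 = 28.
So a = 5 + 28 = 33.
Check: U(33, 7) = 252.

a = 33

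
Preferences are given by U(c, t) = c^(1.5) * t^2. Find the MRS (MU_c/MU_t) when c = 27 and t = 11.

MRS = 11/36

MU_c = 1.5·√c·t^2 and MU_t = 2·c^(1.5)·t.
MRS = MU_c/MU_t = (0.75)·t/c.
At (27, 11): MRS = 11/36.
So at (27, 11) the consumer would give up 11/36 units of t for one more unit of c.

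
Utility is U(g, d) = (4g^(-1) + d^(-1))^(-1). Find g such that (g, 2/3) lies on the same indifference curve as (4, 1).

U depends on (g, d) only through S = 4g^(-1) + d^(-1), so equal utility means equal S. At (4, 1): S = 2.
With d = 2/3: (2/3)^(-1) = 1.5, so 4g^(-1) = 2 − 1.5 = 0.5, i.e. g^(-1) = 0.125.
Hence g = 1/0.125 = 8.
Check: U(8, 2/3) = 0.5.

g = 8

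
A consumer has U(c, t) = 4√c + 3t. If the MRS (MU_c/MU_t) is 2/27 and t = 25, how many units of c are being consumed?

MU_c = 4/(2√c), MU_t = 3.
MRS = 4/(2√c) ÷ 3.
MRS depends only on c: (2/3)/√c = 2/27 ⇒ √c = (2/3)/(2/27) = 9 ⇒ c = 81.

c = 81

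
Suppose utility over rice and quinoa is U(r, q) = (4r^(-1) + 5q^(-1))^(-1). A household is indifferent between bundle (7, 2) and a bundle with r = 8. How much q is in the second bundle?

q = 35/18

U depends on (r, q) only through S = 4r^(-1) + 5q^(-1), so equal utility means equal S. At (7, 2): S = 43/14.
With r = 8: 4·8^(-1) = 0.5, so 5q^(-1) = 43/14 − 0.5 = 18/7, i.e. q^(-1) = 18/35.
Hence q = 1/(18/35) = 35/18.
Check: U(8, 35/18) = 0.3256.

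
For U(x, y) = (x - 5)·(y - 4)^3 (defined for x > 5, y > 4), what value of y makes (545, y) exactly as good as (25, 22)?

y = 10

U(25, 22) = 116640.
Set U(545, y) = 116640 and solve.
With x = 545: (545 − 5) = 540, so (y − 4)^3 = 116640/540 = 216.
Taking the cube root (with y > 4): y − 4 = 6, so y = 10.
Check: U(545, 10) = 116640.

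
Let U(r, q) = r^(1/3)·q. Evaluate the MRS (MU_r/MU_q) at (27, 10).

MRS = 10/81

MU_r = 1/3·r^(-2/3)·q and MU_q = r^(1/3).
MRS = MU_r/MU_q = (1/3)·q/r.
At (27, 10): MRS = 10/81.
So at (27, 10) the consumer would give up 10/81 units of q for one more unit of r.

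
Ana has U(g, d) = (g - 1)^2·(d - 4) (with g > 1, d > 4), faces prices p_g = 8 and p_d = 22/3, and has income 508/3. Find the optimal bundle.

MU_g = 2·(g−1)·(d−4), MU_d = (g−1)^2.
MRS = (2/1)·(d−4)/(g−1).
Tangency: set MRS = p_g/p_d = 8/(22/3) = 12/11.
So (2/1)·(d − 4)/(g − 1) = 12/11, i.e. (d − 4) = (6/11)·(g − 1).
Rewrite the budget in excess-of-subsistence terms: 8·(g − 1) + (22/3)·(d − 4) = 508/3 − 8·1 − (22/3)·4 = 132.
Substituting, 12·(g − 1) = 132, so g − 1 = 11 and g* = 12.
Then d − 4 = (6/11)·11 = 6, so d* = 10.

g* = 12, d* = 10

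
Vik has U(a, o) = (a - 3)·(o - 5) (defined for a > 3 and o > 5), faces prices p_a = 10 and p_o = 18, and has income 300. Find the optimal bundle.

a* = 12, o* = 10

MU_a = (o−5), MU_o = (a−3).
MRS = (o−5)/(a−3).
Tangency: set MRS = p_a/p_o = 10/18 = 5/9.
So (o − 5)/(a − 3) = 5/9, i.e. (o − 5) = (5/9)·(a − 3).
Rewrite the budget in excess-of-subsistence terms: 10·(a − 3) + 18·(o − 5) = 300 − 10·3 − 18·5 = 180.
Substituting, 20·(a − 3) = 180, so a − 3 = 9 and a* = 12.
Then o − 5 = (5/9)·9 = 5, so o* = 10.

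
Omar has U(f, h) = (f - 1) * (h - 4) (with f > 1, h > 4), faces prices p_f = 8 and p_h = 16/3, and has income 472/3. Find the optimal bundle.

MU_f = (h−4), MU_h = (f−1).
MRS = (h−4)/(f−1).
Tangency: set MRS = p_f/p_h = 8/(16/3) = 1.5.
So (h − 4)/(f − 1) = 1.5, i.e. (h − 4) = 1.5·(f − 1).
Rewrite the budget in excess-of-subsistence terms: 8·(f − 1) + (16/3)·(h − 4) = 472/3 − 8·1 − (16/3)·4 = 128.
Substituting, 16·(f − 1) = 128, so f − 1 = 8 and f* = 9.
Then h − 4 = 1.5·8 = 12, so h* = 16.

f* = 9, h* = 16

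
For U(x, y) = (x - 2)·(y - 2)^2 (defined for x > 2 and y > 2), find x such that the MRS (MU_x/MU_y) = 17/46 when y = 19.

x = 25

MU_x = (y−2)^2, MU_y = 2·(x−2)·(y−2).
MRS = (1/2)·(y−2)/(x−2).
Substitute y = 19: MRS = 8.5/(x − 2). Setting this equal to 17/46 gives x − 2 = 8.5/(17/46) = 23, so x = 25.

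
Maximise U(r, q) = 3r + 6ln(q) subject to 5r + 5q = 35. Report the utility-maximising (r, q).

MU_r = 3, MU_q = 6/q.
MRS = 3 ÷ (6/q).
Tangency: set MRS = p_r/p_q = 5/5 = 1.
MRS depends only on q: 0.5·q = 1 ⇒ q* = 1/0.5 = 2.
From the budget, 5·r = 35 − 5·2 = 25, so r* = 5.

r* = 5, q* = 2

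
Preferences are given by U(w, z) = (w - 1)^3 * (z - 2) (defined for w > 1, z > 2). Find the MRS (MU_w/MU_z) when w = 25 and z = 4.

MRS = 0.25

MU_w = 3·(w−1)^2·(z−2), MU_z = (w−1)^3.
MRS = (3/1)·(z−2)/(w−1).
At (25, 4): MRS = 0.25.
The indifference curve has slope −0.25 at this bundle.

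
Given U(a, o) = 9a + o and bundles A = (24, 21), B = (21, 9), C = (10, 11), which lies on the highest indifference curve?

Evaluate utility at each bundle:
U(A) = 237.
U(B) = 198.
U(C) = 101.
Highest utility is A, so A ≻ B ≻ C.

Bundle A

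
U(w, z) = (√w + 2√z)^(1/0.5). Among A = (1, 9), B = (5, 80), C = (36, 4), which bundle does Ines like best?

Bundle B

Evaluate utility at each bundle:
U(A) = 49.000.
U(B) = 405.000.
U(C) = 100.000.
Highest utility is B, so B ≻ C ≻ A.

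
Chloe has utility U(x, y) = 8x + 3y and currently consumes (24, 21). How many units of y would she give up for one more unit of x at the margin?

MRS = 8/3

MU_x = 8, MU_y = 3, so MRS = 8/3 at every bundle.
At (24, 21): MRS = 8/3.
So at (24, 21) the consumer would give up 8/3 units of y for one more unit of x.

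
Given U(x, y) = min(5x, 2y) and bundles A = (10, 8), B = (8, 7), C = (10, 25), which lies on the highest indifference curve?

Bundle C

Evaluate utility at each bundle:
U(A) = 16.
U(B) = 14.
U(C) = 50.
Highest utility is C, so C ≻ A ≻ B.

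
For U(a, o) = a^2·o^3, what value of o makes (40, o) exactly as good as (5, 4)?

o = 1

U(5, 4) = 1600.
Set U(40, o) = 1600 and solve.
With a = 40: 40^2 = 1600, so o^3 = 1600/1600 = 1; taking the cube root, o = 1.
Check: U(40, 1) = 1600.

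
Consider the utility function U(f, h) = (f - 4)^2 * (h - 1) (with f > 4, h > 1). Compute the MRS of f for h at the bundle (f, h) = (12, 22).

MU_f = 2·(f−4)·(h−1), MU_h = (f−4)^2.
MRS = (2/1)·(h−1)/(f−4).
At (12, 22): MRS = 5.25.
That is, one extra unit of f is worth 5.25 units of h at the margin.

MRS = 5.25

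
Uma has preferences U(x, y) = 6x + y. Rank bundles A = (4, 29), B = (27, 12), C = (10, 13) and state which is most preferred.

Evaluate utility at each bundle:
U(A) = 53.
U(B) = 174.
U(C) = 73.
Highest utility is B, so B ≻ C ≻ A.

Bundle B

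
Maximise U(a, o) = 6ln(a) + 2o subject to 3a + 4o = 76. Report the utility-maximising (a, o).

a* = 4, o* = 16

MU_a = 6/a, MU_o = 2.
MRS = 6/a ÷ 2.
Tangency: set MRS = p_a/p_o = 3/4 = 0.75.
MRS depends only on a: 3/a = 0.75 ⇒ a* = 3/0.75 = 4.
From the budget, 4·o = 76 − 3·4 = 64, so o* = 16.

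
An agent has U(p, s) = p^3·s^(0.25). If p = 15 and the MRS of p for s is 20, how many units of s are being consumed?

MU_p = 3·p^2·s^(0.25) and MU_s = 0.25·p^3·s^(-0.75).
MRS = MU_p/MU_s = (12)·s/p.
Substitute p = 15: MRS = s/1.25. Setting s/1.25 = 20 gives s = 20·1.25 = 25.

s = 25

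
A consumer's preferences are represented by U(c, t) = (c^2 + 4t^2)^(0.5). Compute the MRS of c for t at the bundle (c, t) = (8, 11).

For CES with ρ = 2, MRS = (1/4)·(t/c)^(-1).
At (8, 11): MRS = 2/11.
The indifference curve has slope −2/11 at this bundle.

MRS = 2/11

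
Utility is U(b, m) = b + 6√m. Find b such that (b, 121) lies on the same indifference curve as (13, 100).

U(13, 100) = 73.
Set U(b, 121) = 73 and solve.
With m = 121: √121 = 11, so b = 73 − 6·11 = 7.
Check: U(7, 121) = 73.

b = 7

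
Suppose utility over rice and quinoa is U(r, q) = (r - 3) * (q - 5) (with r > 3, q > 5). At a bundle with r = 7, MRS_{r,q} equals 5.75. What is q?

q = 28

MU_r = (q−5), MU_q = (r−3).
MRS = (q−5)/(r−3).
Substitute r = 7: MRS = (q − 5)/4. Setting this equal to 5.75 gives q − 5 = 5.75·4 = 23, so q = 28.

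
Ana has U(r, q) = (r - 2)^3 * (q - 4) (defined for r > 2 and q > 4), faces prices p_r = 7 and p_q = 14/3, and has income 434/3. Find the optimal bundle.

r* = 14, q* = 10

MU_r = 3·(r−2)^2·(q−4), MU_q = (r−2)^3.
MRS = (3/1)·(q−4)/(r−2).
Tangency: set MRS = p_r/p_q = 7/(14/3) = 1.5.
So (3/1)·(q − 4)/(r − 2) = 1.5, i.e. (q − 4) = 0.5·(r − 2).
Rewrite the budget in excess-of-subsistence terms: 7·(r − 2) + (14/3)·(q − 4) = 434/3 − 7·2 − (14/3)·4 = 112.
Substituting, (28/3)·(r − 2) = 112, so r − 2 = 12 and r* = 14.
Then q − 4 = 0.5·12 = 6, so q* = 10.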